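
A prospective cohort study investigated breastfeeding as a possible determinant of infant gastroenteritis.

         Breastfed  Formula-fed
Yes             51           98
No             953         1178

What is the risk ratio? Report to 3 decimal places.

Reading the table with exposure as columns: a = 51 (Breastfed, case), b = 953 (Breastfed, non-case), c = 98 (Formula-fed, case), d = 1178.
Risk in exposed = 51/1004 = 0.05080; risk in unexposed = 98/1276 = 0.07680.
RR = 0.05080 / 0.07680 = 0.66140
The risk is 34% lower among the exposed than among the unexposed.

0.661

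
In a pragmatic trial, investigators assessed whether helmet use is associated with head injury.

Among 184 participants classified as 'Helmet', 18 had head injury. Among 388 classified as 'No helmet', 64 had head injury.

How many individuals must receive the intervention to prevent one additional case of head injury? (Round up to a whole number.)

Risk in treated group = 18/184 = 0.09783; risk in control = 64/388 = 0.16495.
Absolute risk reduction = 0.16495 − 0.09783 = 0.06712
NNT = 1 / ARR = 1 / 0.06712 = 14.898 → round up → 15

15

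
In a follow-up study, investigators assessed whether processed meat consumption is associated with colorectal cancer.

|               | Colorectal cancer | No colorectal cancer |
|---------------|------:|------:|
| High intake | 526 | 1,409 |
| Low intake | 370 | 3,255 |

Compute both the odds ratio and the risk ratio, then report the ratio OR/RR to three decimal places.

1.233

Cells: a = 526, b = 1409, c = 370, d = 3255.
OR = (526·3255)/(1409·370) = 1712130/521330 = 3.28416
Risk in exposed = 526/1935 = 0.27183; risk in unexposed = 370/3625 = 0.10207; RR = 2.66324
OR/RR = 3.28416 / 2.66324 = 1.23314
The outcome is not rare, so the OR lies further from 1 than the RR.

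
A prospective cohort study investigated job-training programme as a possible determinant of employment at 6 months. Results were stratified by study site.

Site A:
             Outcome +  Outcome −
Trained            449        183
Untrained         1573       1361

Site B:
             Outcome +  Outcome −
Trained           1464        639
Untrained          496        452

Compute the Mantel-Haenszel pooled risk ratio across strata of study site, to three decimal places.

RR_MH = Σ(aᵢ·n₀ᵢ/nᵢ) / Σ(cᵢ·n₁ᵢ/nᵢ), with n₁ᵢ = aᵢ+bᵢ (exposed), n₀ᵢ = cᵢ+dᵢ (unexposed), nᵢ = n₁ᵢ+n₀ᵢ.
Stratum 1 (Site A): n₁ = 632, n₀ = 2934, n = 3566; a·n₀/n = 449·2934/3566 = 369.4240; c·n₁/n = 1573·632/3566 = 278.7818
Stratum 2 (Site B): n₁ = 2103, n₀ = 948, n = 3051; a·n₀/n = 1464·948/3051 = 454.8909; c·n₁/n = 496·2103/3051 = 341.8840
RR_MH = (369.4240 + 454.8909) / (278.7818 + 341.8840) = 824.3149 / 620.6658 = 1.32811

1.328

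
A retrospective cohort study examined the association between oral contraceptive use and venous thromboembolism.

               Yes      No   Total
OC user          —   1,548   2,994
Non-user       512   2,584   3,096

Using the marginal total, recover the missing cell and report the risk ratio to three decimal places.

The missing cell is in the exposed row: 2994 − 1548 = 1446.
So a = 1446, b = 1548, c = 512, d = 2584.
RR = [a/(a+b)] / [c/(c+d)] = (1446/2994) / (512/3096) = 0.48297/0.16537 = 2.92043

2.920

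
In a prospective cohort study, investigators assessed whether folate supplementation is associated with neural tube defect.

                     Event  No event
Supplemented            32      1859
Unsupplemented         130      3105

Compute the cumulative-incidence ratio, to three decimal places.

0.421

Cells: a = 32, b = 1859, c = 130, d = 3105.
Risk in exposed = 32/1891 = 0.01692; risk in unexposed = 130/3235 = 0.04019.
RR = 0.01692 / 0.04019 = 0.42110
The risk is 58% lower among the exposed than among the unexposed.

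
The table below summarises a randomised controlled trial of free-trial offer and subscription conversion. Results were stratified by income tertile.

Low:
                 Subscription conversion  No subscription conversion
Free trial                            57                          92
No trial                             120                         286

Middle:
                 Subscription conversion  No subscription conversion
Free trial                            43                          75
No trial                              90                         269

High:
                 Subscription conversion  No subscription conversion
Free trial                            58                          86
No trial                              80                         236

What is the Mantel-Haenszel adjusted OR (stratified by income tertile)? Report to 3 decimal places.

1.702

OR_MH = Σ(aᵢdᵢ/nᵢ) / Σ(bᵢcᵢ/nᵢ), where nᵢ is the stratum total.
Stratum 1 (Low): n = 555; a·d/n = 57·286/555 = 29.3730; b·c/n = 92·120/555 = 19.8919
Stratum 2 (Middle): n = 477; a·d/n = 43·269/477 = 24.2495; b·c/n = 75·90/477 = 14.1509
Stratum 3 (High): n = 460; a·d/n = 58·236/460 = 29.7565; b·c/n = 86·80/460 = 14.9565
OR_MH = (29.3730 + 24.2495 + 29.7565) / (19.8919 + 14.1509 + 14.9565) = 83.3790 / 48.9994 = 1.70163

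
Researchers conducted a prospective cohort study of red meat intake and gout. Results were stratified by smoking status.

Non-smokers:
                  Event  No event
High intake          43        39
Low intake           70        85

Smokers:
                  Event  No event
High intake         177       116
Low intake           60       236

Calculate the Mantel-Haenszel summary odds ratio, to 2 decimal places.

OR_MH = Σ(aᵢdᵢ/nᵢ) / Σ(bᵢcᵢ/nᵢ), where nᵢ is the stratum total.
Stratum 1 (Non-smokers): n = 237; a·d/n = 43·85/237 = 15.4219; b·c/n = 39·70/237 = 11.5190
Stratum 2 (Smokers): n = 589; a·d/n = 177·236/589 = 70.9202; b·c/n = 116·60/589 = 11.8166
OR_MH = (15.4219 + 70.9202) / (11.5190 + 11.8166) = 86.3421 / 23.3356 = 3.70001

3.70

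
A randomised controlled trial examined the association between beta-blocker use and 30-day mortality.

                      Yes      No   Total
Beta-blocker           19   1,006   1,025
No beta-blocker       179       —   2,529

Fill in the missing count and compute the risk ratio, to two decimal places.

The missing cell is in the unexposed row: 2529 − 179 = 2350.
So a = 19, b = 1006, c = 179, d = 2350.
RR = [a/(a+b)] / [c/(c+d)] = (19/1025) / (179/2529) = 0.01854/0.07078 = 0.26189

0.26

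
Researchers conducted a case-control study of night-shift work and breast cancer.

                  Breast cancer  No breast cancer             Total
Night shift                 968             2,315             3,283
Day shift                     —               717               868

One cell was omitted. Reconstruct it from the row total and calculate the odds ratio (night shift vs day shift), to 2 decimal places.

1.99

The missing cell is in the unexposed row: 868 − 717 = 151.
So a = 968, b = 2315, c = 151, d = 717.
OR = (a·d)/(b·c) = (968 × 717) / (2315 × 151) = 694056 / 349565 = 1.98548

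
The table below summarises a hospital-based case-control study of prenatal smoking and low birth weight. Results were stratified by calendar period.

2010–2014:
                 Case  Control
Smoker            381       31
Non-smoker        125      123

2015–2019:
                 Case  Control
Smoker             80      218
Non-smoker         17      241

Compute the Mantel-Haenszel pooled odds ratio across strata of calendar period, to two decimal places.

8.43

OR_MH = Σ(aᵢdᵢ/nᵢ) / Σ(bᵢcᵢ/nᵢ), where nᵢ is the stratum total.
Stratum 1 (2010–2014): n = 660; a·d/n = 381·123/660 = 71.0045; b·c/n = 31·125/660 = 5.8712
Stratum 2 (2015–2019): n = 556; a·d/n = 80·241/556 = 34.6763; b·c/n = 218·17/556 = 6.6655
OR_MH = (71.0045 + 34.6763) / (5.8712 + 6.6655) = 105.6808 / 12.5367 = 8.42973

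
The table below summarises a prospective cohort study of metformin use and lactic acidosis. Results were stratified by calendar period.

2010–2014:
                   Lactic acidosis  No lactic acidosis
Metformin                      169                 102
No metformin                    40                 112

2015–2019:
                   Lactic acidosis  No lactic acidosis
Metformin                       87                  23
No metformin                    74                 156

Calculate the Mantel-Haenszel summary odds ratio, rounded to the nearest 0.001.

5.779

OR_MH = Σ(aᵢdᵢ/nᵢ) / Σ(bᵢcᵢ/nᵢ), where nᵢ is the stratum total.
Stratum 1 (2010–2014): n = 423; a·d/n = 169·112/423 = 44.7470; b·c/n = 102·40/423 = 9.6454
Stratum 2 (2015–2019): n = 340; a·d/n = 87·156/340 = 39.9176; b·c/n = 23·74/340 = 5.0059
OR_MH = (44.7470 + 39.9176) / (9.6454 + 5.0059) = 84.6647 / 14.6513 = 5.77866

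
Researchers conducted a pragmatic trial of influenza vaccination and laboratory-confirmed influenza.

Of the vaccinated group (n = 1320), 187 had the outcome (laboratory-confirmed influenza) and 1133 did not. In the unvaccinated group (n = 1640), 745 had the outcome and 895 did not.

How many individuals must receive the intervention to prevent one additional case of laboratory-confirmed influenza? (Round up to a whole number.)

4

Risk in treated group = 187/1320 = 0.14167; risk in control = 745/1640 = 0.45427.
Absolute risk reduction = 0.45427 − 0.14167 = 0.31260
NNT = 1 / ARR = 1 / 0.31260 = 3.199 → round up → 4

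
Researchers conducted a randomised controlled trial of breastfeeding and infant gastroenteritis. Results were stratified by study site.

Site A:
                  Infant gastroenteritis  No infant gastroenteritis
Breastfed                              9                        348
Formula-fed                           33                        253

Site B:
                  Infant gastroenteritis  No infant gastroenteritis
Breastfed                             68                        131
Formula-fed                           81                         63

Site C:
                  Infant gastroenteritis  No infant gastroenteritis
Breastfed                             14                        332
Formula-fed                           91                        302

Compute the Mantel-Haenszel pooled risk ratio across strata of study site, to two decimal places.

RR_MH = Σ(aᵢ·n₀ᵢ/nᵢ) / Σ(cᵢ·n₁ᵢ/nᵢ), with n₁ᵢ = aᵢ+bᵢ (exposed), n₀ᵢ = cᵢ+dᵢ (unexposed), nᵢ = n₁ᵢ+n₀ᵢ.
Stratum 1 (Site A): n₁ = 357, n₀ = 286, n = 643; a·n₀/n = 9·286/643 = 4.0031; c·n₁/n = 33·357/643 = 18.3219
Stratum 2 (Site B): n₁ = 199, n₀ = 144, n = 343; a·n₀/n = 68·144/343 = 28.5481; c·n₁/n = 81·199/343 = 46.9942
Stratum 3 (Site C): n₁ = 346, n₀ = 393, n = 739; a·n₀/n = 14·393/739 = 7.4452; c·n₁/n = 91·346/739 = 42.6062
RR_MH = (4.0031 + 28.5481 + 7.4452) / (18.3219 + 46.9942 + 42.6062) = 39.9964 / 107.9223 = 0.37060

0.37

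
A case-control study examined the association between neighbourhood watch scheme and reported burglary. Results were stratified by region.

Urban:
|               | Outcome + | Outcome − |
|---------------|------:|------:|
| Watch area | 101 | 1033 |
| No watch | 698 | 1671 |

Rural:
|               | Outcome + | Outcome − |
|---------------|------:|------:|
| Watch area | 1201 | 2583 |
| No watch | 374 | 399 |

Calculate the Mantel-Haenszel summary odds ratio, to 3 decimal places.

OR_MH = Σ(aᵢdᵢ/nᵢ) / Σ(bᵢcᵢ/nᵢ), where nᵢ is the stratum total.
Stratum 1 (Urban): n = 3503; a·d/n = 101·1671/3503 = 48.1790; b·c/n = 1033·698/3503 = 205.8333
Stratum 2 (Rural): n = 4557; a·d/n = 1201·399/4557 = 105.1567; b·c/n = 2583·374/4557 = 211.9908
OR_MH = (48.1790 + 105.1567) / (205.8333 + 211.9908) = 153.3357 / 417.8241 = 0.36699

0.367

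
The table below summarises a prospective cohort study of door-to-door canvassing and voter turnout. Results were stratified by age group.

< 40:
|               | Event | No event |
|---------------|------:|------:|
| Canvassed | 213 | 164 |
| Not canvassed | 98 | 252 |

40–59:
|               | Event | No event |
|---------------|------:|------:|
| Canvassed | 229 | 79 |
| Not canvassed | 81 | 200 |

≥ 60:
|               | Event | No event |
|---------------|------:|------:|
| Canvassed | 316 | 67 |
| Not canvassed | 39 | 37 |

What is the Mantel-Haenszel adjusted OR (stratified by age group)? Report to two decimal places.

4.58

OR_MH = Σ(aᵢdᵢ/nᵢ) / Σ(bᵢcᵢ/nᵢ), where nᵢ is the stratum total.
Stratum 1 (< 40): n = 727; a·d/n = 213·252/727 = 73.8322; b·c/n = 164·98/727 = 22.1073
Stratum 2 (40–59): n = 589; a·d/n = 229·200/589 = 77.7589; b·c/n = 79·81/589 = 10.8642
Stratum 3 (≥ 60): n = 459; a·d/n = 316·37/459 = 25.4728; b·c/n = 67·39/459 = 5.6928
OR_MH = (73.8322 + 77.7589 + 25.4728) / (22.1073 + 10.8642 + 5.6928) = 177.0639 / 38.6643 = 4.57952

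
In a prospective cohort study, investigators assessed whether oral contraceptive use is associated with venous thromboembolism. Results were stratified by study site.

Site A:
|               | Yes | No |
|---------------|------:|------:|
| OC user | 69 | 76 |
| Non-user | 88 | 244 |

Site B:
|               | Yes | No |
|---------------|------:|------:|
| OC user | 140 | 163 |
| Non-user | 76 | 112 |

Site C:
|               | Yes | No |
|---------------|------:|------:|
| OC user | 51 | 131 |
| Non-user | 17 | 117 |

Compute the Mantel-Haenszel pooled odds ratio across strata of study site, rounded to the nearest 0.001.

1.860

OR_MH = Σ(aᵢdᵢ/nᵢ) / Σ(bᵢcᵢ/nᵢ), where nᵢ is the stratum total.
Stratum 1 (Site A): n = 477; a·d/n = 69·244/477 = 35.2956; b·c/n = 76·88/477 = 14.0210
Stratum 2 (Site B): n = 491; a·d/n = 140·112/491 = 31.9348; b·c/n = 163·76/491 = 25.2301
Stratum 3 (Site C): n = 316; a·d/n = 51·117/316 = 18.8829; b·c/n = 131·17/316 = 7.0475
OR_MH = (35.2956 + 31.9348 + 18.8829) / (14.0210 + 25.2301 + 7.0475) = 86.1133 / 46.2986 = 1.85996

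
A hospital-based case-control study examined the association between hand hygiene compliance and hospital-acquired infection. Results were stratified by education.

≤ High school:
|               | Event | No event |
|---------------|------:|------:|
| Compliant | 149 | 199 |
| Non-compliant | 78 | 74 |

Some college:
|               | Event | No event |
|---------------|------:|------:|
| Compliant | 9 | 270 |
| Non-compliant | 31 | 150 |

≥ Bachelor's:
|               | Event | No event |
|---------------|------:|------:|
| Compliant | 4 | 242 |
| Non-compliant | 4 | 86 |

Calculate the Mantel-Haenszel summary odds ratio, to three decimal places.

0.499

OR_MH = Σ(aᵢdᵢ/nᵢ) / Σ(bᵢcᵢ/nᵢ), where nᵢ is the stratum total.
Stratum 1 (≤ High school): n = 500; a·d/n = 149·74/500 = 22.0520; b·c/n = 199·78/500 = 31.0440
Stratum 2 (Some college): n = 460; a·d/n = 9·150/460 = 2.9348; b·c/n = 270·31/460 = 18.1957
Stratum 3 (≥ Bachelor's): n = 336; a·d/n = 4·86/336 = 1.0238; b·c/n = 242·4/336 = 2.8810
OR_MH = (22.0520 + 2.9348 + 1.0238) / (31.0440 + 18.1957 + 2.8810) = 26.0106 / 52.1206 = 0.49905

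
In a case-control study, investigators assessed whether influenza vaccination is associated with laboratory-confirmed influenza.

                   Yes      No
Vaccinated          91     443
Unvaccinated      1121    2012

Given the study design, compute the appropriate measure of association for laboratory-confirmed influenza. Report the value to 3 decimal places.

Cells: a = 91, b = 443, c = 1121, d = 2012.
This is a case-control study: participants were sampled on outcome status, so risks in the source population cannot be estimated directly — relative risk is not valid here. The odds ratio is the appropriate measure.
OR = (a·d)/(b·c) = (91 × 2012) / (443 × 1121) = 183092 / 496603 = 0.36869

0.369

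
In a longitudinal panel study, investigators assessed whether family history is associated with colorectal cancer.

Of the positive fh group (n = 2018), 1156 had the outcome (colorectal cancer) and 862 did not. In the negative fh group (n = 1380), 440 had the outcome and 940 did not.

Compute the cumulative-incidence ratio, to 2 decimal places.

From the description: a = 1156, b = 862, c = 440, d = 940.
Risk in exposed = 1156/2018 = 0.57284; risk in unexposed = 440/1380 = 0.31884.
RR = 0.57284 / 0.31884 = 1.79665
The risk among the exposed is 1.80 times that among the unexposed.

1.80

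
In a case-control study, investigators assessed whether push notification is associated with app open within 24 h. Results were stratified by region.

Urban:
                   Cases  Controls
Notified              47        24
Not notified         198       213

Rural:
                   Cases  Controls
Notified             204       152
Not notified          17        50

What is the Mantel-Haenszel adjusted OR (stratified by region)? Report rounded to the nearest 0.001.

OR_MH = Σ(aᵢdᵢ/nᵢ) / Σ(bᵢcᵢ/nᵢ), where nᵢ is the stratum total.
Stratum 1 (Urban): n = 482; a·d/n = 47·213/482 = 20.7697; b·c/n = 24·198/482 = 9.8589
Stratum 2 (Rural): n = 423; a·d/n = 204·50/423 = 24.1135; b·c/n = 152·17/423 = 6.1087
OR_MH = (20.7697 + 24.1135) / (9.8589 + 6.1087) = 44.8832 / 15.9677 = 2.81088

2.811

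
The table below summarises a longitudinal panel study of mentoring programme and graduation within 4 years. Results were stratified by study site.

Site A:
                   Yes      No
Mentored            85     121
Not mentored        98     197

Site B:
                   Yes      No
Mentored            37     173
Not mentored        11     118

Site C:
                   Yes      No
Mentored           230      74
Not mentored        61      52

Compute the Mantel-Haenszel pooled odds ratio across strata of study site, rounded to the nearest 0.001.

OR_MH = Σ(aᵢdᵢ/nᵢ) / Σ(bᵢcᵢ/nᵢ), where nᵢ is the stratum total.
Stratum 1 (Site A): n = 501; a·d/n = 85·197/501 = 33.4232; b·c/n = 121·98/501 = 23.6687
Stratum 2 (Site B): n = 339; a·d/n = 37·118/339 = 12.8791; b·c/n = 173·11/339 = 5.6136
Stratum 3 (Site C): n = 417; a·d/n = 230·52/417 = 28.6811; b·c/n = 74·61/417 = 10.8249
OR_MH = (33.4232 + 12.8791 + 28.6811) / (23.6687 + 5.6136 + 10.8249) = 74.9833 / 40.1072 = 1.86957

1.870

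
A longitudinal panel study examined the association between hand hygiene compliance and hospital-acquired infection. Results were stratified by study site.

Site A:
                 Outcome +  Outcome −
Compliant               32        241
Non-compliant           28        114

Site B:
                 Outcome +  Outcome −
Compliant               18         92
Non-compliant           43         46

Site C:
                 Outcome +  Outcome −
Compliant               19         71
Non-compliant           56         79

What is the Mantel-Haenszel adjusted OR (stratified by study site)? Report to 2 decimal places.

OR_MH = Σ(aᵢdᵢ/nᵢ) / Σ(bᵢcᵢ/nᵢ), where nᵢ is the stratum total.
Stratum 1 (Site A): n = 415; a·d/n = 32·114/415 = 8.7904; b·c/n = 241·28/415 = 16.2602
Stratum 2 (Site B): n = 199; a·d/n = 18·46/199 = 4.1608; b·c/n = 92·43/199 = 19.8794
Stratum 3 (Site C): n = 225; a·d/n = 19·79/225 = 6.6711; b·c/n = 71·56/225 = 17.6711
OR_MH = (8.7904 + 4.1608 + 6.6711) / (16.2602 + 19.8794 + 17.6711) = 19.6223 / 53.8107 = 0.36465

0.36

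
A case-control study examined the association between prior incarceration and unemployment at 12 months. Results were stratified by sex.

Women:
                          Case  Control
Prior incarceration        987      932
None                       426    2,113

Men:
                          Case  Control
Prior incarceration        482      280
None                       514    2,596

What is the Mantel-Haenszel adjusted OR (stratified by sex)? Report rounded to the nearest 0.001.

6.266

OR_MH = Σ(aᵢdᵢ/nᵢ) / Σ(bᵢcᵢ/nᵢ), where nᵢ is the stratum total.
Stratum 1 (Women): n = 4458; a·d/n = 987·2113/4458 = 467.8176; b·c/n = 932·426/4458 = 89.0606
Stratum 2 (Men): n = 3872; a·d/n = 482·2596/3872 = 323.1591; b·c/n = 280·514/3872 = 37.1694
OR_MH = (467.8176 + 323.1591) / (89.0606 + 37.1694) = 790.9767 / 126.2300 = 6.26616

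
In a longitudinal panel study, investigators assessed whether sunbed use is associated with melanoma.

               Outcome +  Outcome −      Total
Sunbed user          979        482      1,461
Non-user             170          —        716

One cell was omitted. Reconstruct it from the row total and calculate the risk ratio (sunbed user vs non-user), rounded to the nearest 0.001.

The missing cell is in the unexposed row: 716 − 170 = 546.
So a = 979, b = 482, c = 170, d = 546.
RR = [a/(a+b)] / [c/(c+d)] = (979/1461) / (170/716) = 0.67009/0.23743 = 2.82226

2.822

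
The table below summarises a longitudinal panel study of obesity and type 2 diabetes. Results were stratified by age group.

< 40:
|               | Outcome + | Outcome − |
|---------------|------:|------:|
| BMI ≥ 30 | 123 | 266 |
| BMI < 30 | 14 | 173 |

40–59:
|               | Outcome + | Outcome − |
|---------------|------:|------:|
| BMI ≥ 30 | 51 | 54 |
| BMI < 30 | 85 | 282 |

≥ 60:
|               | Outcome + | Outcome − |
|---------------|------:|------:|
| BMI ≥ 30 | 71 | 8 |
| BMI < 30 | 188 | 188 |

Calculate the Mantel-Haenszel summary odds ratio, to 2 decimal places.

4.96

OR_MH = Σ(aᵢdᵢ/nᵢ) / Σ(bᵢcᵢ/nᵢ), where nᵢ is the stratum total.
Stratum 1 (< 40): n = 576; a·d/n = 123·173/576 = 36.9427; b·c/n = 266·14/576 = 6.4653
Stratum 2 (40–59): n = 472; a·d/n = 51·282/472 = 30.4703; b·c/n = 54·85/472 = 9.7246
Stratum 3 (≥ 60): n = 455; a·d/n = 71·188/455 = 29.3363; b·c/n = 8·188/455 = 3.3055
OR_MH = (36.9427 + 30.4703 + 29.3363) / (6.4653 + 9.7246 + 3.3055) = 96.7493 / 19.4953 = 4.96269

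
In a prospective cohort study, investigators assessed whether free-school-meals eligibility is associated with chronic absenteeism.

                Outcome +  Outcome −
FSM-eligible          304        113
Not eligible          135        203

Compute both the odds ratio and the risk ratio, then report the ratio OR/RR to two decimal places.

Cells: a = 304, b = 113, c = 135, d = 203.
OR = (304·203)/(113·135) = 61712/15255 = 4.04536
Risk in exposed = 304/417 = 0.72902; risk in unexposed = 135/338 = 0.39941; RR = 1.82524
OR/RR = 4.04536 / 1.82524 = 2.21634
The outcome is not rare, so the OR lies further from 1 than the RR.

2.22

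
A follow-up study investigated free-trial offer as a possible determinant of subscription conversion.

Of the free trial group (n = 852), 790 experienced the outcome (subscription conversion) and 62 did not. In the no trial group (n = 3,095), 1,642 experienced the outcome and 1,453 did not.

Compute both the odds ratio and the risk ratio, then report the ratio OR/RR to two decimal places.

From the description: a = 790, b = 62, c = 1642, d = 1453.
OR = (790·1453)/(62·1642) = 1147870/101804 = 11.27529
Risk in exposed = 790/852 = 0.92723; risk in unexposed = 1642/3095 = 0.53053; RR = 1.74773
OR/RR = 11.27529 / 1.74773 = 6.45138
The outcome is not rare, so the OR lies further from 1 than the RR.

6.45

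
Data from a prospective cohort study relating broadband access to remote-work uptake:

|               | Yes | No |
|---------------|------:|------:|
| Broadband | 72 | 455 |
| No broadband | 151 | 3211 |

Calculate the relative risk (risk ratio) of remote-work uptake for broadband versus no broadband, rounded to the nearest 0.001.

Cells: a = 72, b = 455, c = 151, d = 3211.
Risk in exposed = 72/527 = 0.13662; risk in unexposed = 151/3362 = 0.04491.
RR = 0.13662 / 0.04491 = 3.04188
The risk among the exposed is 3.04 times that among the unexposed.

3.042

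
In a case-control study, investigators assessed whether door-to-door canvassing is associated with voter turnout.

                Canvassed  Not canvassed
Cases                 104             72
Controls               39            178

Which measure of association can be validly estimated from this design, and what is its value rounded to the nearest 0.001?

6.593

Reading the table with exposure as columns: a = 104 (Canvassed, case), b = 39 (Canvassed, non-case), c = 72 (Not canvassed, case), d = 178.
This is a case-control study: participants were sampled on outcome status, so risks in the source population cannot be estimated directly — relative risk is not valid here. The odds ratio is the appropriate measure.
OR = (a·d)/(b·c) = (104 × 178) / (39 × 72) = 18512 / 2808 = 6.59259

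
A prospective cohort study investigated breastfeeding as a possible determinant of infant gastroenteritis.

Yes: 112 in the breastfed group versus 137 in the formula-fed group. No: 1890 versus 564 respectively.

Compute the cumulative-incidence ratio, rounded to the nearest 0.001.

0.286

From the description: a = 112, b = 1890, c = 137, d = 564.
Risk in exposed = 112/2002 = 0.05594; risk in unexposed = 137/701 = 0.19544.
RR = 0.05594 / 0.19544 = 0.28625
The risk is 71% lower among the exposed than among the unexposed.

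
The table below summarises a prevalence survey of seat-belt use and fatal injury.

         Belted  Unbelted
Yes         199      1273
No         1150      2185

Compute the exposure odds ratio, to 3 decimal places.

Reading the table with exposure as columns: a = 199 (Belted, case), b = 1150 (Belted, non-case), c = 1273 (Unbelted, case), d = 2185.
OR = (a·d)/(b·c) = (199 × 2185) / (1150 × 1273) = 434815 / 1463950 = 0.29701
Exposure is associated with lower odds of fatal injury (OR = 0.30 < 1).

0.297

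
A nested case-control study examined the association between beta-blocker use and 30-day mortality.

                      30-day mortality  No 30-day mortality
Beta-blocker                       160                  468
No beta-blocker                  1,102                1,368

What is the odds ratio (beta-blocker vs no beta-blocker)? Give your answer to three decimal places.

0.424

Cells: a = 160, b = 468, c = 1102, d = 1368.
OR = (a·d)/(b·c) = (160 × 1368) / (468 × 1102) = 218880 / 515736 = 0.42440
Exposure is associated with lower odds of 30-day mortality (OR = 0.42 < 1).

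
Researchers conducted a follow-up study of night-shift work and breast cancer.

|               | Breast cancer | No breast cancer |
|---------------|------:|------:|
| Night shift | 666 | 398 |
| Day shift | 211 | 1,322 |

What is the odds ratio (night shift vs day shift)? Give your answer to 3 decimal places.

Cells: a = 666, b = 398, c = 211, d = 1322.
OR = (a·d)/(b·c) = (666 × 1322) / (398 × 211) = 880452 / 83978 = 10.48432
The odds of breast cancer are about 10.48 times as high in the night shift group.

10.484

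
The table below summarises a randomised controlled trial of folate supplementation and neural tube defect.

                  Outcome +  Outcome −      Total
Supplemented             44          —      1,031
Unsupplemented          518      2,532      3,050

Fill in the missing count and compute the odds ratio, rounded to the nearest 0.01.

0.22

The missing cell is in the exposed row: 1031 − 44 = 987.
So a = 44, b = 987, c = 518, d = 2532.
OR = (a·d)/(b·c) = (44 × 2532) / (987 × 518) = 111408 / 511266 = 0.21791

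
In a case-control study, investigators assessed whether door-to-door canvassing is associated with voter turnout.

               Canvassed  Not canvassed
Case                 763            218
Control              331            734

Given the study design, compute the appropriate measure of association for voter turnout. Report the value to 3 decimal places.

Reading the table with exposure as columns: a = 763 (Canvassed, case), b = 331 (Canvassed, non-case), c = 218 (Not canvassed, case), d = 734.
This is a case-control study: participants were sampled on outcome status, so risks in the source population cannot be estimated directly — relative risk is not valid here. The odds ratio is the appropriate measure.
OR = (a·d)/(b·c) = (763 × 734) / (331 × 218) = 560042 / 72158 = 7.76133

7.761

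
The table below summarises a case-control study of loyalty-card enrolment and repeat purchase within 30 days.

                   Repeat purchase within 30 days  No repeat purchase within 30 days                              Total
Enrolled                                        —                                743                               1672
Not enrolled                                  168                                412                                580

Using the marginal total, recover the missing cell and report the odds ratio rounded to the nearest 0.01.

The missing cell is in the exposed row: 1672 − 743 = 929.
So a = 929, b = 743, c = 168, d = 412.
OR = (a·d)/(b·c) = (929 × 412) / (743 × 168) = 382748 / 124824 = 3.06630

3.07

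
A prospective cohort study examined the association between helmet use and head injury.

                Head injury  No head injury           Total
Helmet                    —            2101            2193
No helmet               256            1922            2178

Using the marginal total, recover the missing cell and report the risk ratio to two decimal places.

0.36

The missing cell is in the exposed row: 2193 − 2101 = 92.
So a = 92, b = 2101, c = 256, d = 1922.
RR = [a/(a+b)] / [c/(c+d)] = (92/2193) / (256/2178) = 0.04195/0.11754 = 0.35692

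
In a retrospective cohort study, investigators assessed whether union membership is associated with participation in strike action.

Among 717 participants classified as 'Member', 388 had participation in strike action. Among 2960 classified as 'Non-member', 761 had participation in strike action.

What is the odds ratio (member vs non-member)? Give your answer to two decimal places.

3.41

From the description: a = 388, b = 329, c = 761, d = 2199.
OR = (a·d)/(b·c) = (388 × 2199) / (329 × 761) = 853212 / 250369 = 3.40782
The odds of participation in strike action are about 3.41 times as high in the member group.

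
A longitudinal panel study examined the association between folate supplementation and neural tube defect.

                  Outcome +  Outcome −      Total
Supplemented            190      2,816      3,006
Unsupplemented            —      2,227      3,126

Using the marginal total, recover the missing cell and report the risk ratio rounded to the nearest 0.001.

The missing cell is in the unexposed row: 3126 − 2227 = 899.
So a = 190, b = 2816, c = 899, d = 2227.
RR = [a/(a+b)] / [c/(c+d)] = (190/3006) / (899/3126) = 0.06321/0.28759 = 0.21978

0.220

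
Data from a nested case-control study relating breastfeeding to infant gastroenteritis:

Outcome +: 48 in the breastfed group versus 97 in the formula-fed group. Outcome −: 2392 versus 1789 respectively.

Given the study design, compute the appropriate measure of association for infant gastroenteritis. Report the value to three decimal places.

0.370

From the description: a = 48, b = 2392, c = 97, d = 1789.
This is a nested case-control study: participants were sampled on outcome status, so risks in the source population cannot be estimated directly — relative risk is not valid here. The odds ratio is the appropriate measure.
OR = (a·d)/(b·c) = (48 × 1789) / (2392 × 97) = 85872 / 232024 = 0.37010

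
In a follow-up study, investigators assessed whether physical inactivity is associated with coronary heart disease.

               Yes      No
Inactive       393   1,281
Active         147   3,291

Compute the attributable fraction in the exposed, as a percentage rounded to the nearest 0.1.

Cells: a = 393, b = 1281, c = 147, d = 3291.
Risk in exposed = 393/1674 = 0.23477; risk in unexposed = 147/3438 = 0.04276.
RR = 0.23477/0.04276 = 5.49067
AR% = (RR − 1)/RR × 100 = (5.49067 − 1)/5.49067 × 100 = 81.7873%

81.8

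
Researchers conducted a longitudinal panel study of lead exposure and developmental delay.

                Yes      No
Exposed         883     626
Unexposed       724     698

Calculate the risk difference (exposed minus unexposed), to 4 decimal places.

0.0760

Cells: a = 883, b = 626, c = 724, d = 698.
Risk in exposed = 883/1509 = 0.585156; risk in unexposed = 724/1422 = 0.509142.
Risk difference = 0.585156 − 0.509142 = 0.076014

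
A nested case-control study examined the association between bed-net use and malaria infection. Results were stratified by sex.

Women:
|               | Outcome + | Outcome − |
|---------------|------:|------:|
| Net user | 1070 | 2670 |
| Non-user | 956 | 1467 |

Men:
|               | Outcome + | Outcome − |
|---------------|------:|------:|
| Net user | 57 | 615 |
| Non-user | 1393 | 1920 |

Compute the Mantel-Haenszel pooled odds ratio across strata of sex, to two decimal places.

0.45

OR_MH = Σ(aᵢdᵢ/nᵢ) / Σ(bᵢcᵢ/nᵢ), where nᵢ is the stratum total.
Stratum 1 (Women): n = 6163; a·d/n = 1070·1467/6163 = 254.6958; b·c/n = 2670·956/6163 = 414.1684
Stratum 2 (Men): n = 3985; a·d/n = 57·1920/3985 = 27.4630; b·c/n = 615·1393/3985 = 214.9799
OR_MH = (254.6958 + 27.4630) / (414.1684 + 214.9799) = 282.1588 / 629.1483 = 0.44848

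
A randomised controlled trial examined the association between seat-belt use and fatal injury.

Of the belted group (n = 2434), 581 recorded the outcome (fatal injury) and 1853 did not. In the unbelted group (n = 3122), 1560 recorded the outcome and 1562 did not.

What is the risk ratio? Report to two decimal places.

0.48

From the description: a = 581, b = 1853, c = 1560, d = 1562.
Risk in exposed = 581/2434 = 0.23870; risk in unexposed = 1560/3122 = 0.49968.
RR = 0.23870 / 0.49968 = 0.47771
The risk is 52% lower among the exposed than among the unexposed.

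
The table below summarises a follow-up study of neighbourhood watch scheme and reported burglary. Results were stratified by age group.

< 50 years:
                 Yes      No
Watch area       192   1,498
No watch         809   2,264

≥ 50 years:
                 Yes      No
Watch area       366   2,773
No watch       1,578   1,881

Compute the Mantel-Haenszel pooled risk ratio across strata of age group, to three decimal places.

RR_MH = Σ(aᵢ·n₀ᵢ/nᵢ) / Σ(cᵢ·n₁ᵢ/nᵢ), with n₁ᵢ = aᵢ+bᵢ (exposed), n₀ᵢ = cᵢ+dᵢ (unexposed), nᵢ = n₁ᵢ+n₀ᵢ.
Stratum 1 (< 50 years): n₁ = 1690, n₀ = 3073, n = 4763; a·n₀/n = 192·3073/4763 = 123.8749; c·n₁/n = 809·1690/4763 = 287.0481
Stratum 2 (≥ 50 years): n₁ = 3139, n₀ = 3459, n = 6598; a·n₀/n = 366·3459/6598 = 191.8754; c·n₁/n = 1578·3139/6598 = 750.7339
RR_MH = (123.8749 + 191.8754) / (287.0481 + 750.7339) = 315.7503 / 1037.7819 = 0.30425

0.304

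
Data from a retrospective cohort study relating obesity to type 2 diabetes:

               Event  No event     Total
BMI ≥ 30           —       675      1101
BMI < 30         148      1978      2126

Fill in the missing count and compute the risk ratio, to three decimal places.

The missing cell is in the exposed row: 1101 − 675 = 426.
So a = 426, b = 675, c = 148, d = 1978.
RR = [a/(a+b)] / [c/(c+d)] = (426/1101) / (148/2126) = 0.38692/0.06961 = 5.55807

5.558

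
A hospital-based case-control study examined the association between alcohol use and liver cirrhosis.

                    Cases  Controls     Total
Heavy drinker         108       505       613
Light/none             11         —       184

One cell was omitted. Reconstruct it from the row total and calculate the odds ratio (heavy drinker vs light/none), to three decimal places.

The missing cell is in the unexposed row: 184 − 11 = 173.
So a = 108, b = 505, c = 11, d = 173.
OR = (a·d)/(b·c) = (108 × 173) / (505 × 11) = 18684 / 5555 = 3.36346

3.363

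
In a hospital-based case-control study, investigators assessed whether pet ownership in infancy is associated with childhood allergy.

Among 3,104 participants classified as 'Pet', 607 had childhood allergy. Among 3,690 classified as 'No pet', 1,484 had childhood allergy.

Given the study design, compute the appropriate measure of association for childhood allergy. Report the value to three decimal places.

From the description: a = 607, b = 2497, c = 1484, d = 2206.
This is a hospital-based case-control study: participants were sampled on outcome status, so risks in the source population cannot be estimated directly — relative risk is not valid here. The odds ratio is the appropriate measure.
OR = (a·d)/(b·c) = (607 × 2206) / (2497 × 1484) = 1339042 / 3705548 = 0.36136

0.361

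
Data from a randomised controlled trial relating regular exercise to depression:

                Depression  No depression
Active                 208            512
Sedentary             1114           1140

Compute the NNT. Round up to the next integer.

Risk in treated group = 208/720 = 0.28889; risk in control = 1114/2254 = 0.49423.
Absolute risk reduction = 0.49423 − 0.28889 = 0.20534
NNT = 1 / ARR = 1 / 0.20534 = 4.870 → round up → 5

5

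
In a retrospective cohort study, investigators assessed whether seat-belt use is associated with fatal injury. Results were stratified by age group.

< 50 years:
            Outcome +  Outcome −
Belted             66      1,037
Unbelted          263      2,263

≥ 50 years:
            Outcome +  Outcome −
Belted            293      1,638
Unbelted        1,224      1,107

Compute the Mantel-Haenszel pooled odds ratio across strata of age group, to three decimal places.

0.215

OR_MH = Σ(aᵢdᵢ/nᵢ) / Σ(bᵢcᵢ/nᵢ), where nᵢ is the stratum total.
Stratum 1 (< 50 years): n = 3629; a·d/n = 66·2263/3629 = 41.1568; b·c/n = 1037·263/3629 = 75.1532
Stratum 2 (≥ 50 years): n = 4262; a·d/n = 293·1107/4262 = 76.1030; b·c/n = 1638·1224/4262 = 470.4158
OR_MH = (41.1568 + 76.1030) / (75.1532 + 470.4158) = 117.2598 / 545.5690 = 0.21493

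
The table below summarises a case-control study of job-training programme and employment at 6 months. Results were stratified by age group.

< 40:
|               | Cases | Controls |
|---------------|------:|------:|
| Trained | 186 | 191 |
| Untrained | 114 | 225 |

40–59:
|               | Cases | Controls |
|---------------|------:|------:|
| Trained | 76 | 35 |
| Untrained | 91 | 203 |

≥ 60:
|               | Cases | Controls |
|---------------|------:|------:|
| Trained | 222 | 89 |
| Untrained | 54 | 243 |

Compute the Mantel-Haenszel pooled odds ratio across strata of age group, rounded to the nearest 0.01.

4.01

OR_MH = Σ(aᵢdᵢ/nᵢ) / Σ(bᵢcᵢ/nᵢ), where nᵢ is the stratum total.
Stratum 1 (< 40): n = 716; a·d/n = 186·225/716 = 58.4497; b·c/n = 191·114/716 = 30.4106
Stratum 2 (40–59): n = 405; a·d/n = 76·203/405 = 38.0938; b·c/n = 35·91/405 = 7.8642
Stratum 3 (≥ 60): n = 608; a·d/n = 222·243/608 = 88.7270; b·c/n = 89·54/608 = 7.9046
OR_MH = (58.4497 + 38.0938 + 88.7270) / (30.4106 + 7.8642 + 7.9046) = 185.2705 / 46.1794 = 4.01197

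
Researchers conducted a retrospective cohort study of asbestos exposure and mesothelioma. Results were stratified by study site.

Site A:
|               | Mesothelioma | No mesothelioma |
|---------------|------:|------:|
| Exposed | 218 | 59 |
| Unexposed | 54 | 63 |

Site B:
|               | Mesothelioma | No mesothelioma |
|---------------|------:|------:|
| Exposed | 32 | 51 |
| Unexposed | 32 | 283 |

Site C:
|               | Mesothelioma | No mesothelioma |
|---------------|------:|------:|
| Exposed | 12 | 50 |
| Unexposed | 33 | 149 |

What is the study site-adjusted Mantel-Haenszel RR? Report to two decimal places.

RR_MH = Σ(aᵢ·n₀ᵢ/nᵢ) / Σ(cᵢ·n₁ᵢ/nᵢ), with n₁ᵢ = aᵢ+bᵢ (exposed), n₀ᵢ = cᵢ+dᵢ (unexposed), nᵢ = n₁ᵢ+n₀ᵢ.
Stratum 1 (Site A): n₁ = 277, n₀ = 117, n = 394; a·n₀/n = 218·117/394 = 64.7360; c·n₁/n = 54·277/394 = 37.9645
Stratum 2 (Site B): n₁ = 83, n₀ = 315, n = 398; a·n₀/n = 32·315/398 = 25.3266; c·n₁/n = 32·83/398 = 6.6734
Stratum 3 (Site C): n₁ = 62, n₀ = 182, n = 244; a·n₀/n = 12·182/244 = 8.9508; c·n₁/n = 33·62/244 = 8.3852
RR_MH = (64.7360 + 25.3266 + 8.9508) / (37.9645 + 6.6734 + 8.3852) = 99.0135 / 53.0231 = 1.86737

1.87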